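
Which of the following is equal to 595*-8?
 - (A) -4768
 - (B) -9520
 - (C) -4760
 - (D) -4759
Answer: C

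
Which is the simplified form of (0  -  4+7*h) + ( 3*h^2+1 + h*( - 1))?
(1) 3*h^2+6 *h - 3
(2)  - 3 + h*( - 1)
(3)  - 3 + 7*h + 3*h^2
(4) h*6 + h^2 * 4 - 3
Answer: 1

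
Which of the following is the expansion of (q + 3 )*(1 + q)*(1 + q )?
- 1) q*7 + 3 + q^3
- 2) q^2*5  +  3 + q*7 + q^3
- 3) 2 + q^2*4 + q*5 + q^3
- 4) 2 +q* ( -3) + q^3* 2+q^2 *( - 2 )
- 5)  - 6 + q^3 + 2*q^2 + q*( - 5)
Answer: 2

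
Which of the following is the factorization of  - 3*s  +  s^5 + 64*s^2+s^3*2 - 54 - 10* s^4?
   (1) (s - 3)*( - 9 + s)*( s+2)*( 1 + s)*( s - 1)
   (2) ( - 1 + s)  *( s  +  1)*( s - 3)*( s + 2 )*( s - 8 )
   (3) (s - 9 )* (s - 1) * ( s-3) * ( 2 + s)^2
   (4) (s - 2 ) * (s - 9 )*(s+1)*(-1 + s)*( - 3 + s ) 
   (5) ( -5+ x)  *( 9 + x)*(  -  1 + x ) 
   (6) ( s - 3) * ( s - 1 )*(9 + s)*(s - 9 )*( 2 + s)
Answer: 1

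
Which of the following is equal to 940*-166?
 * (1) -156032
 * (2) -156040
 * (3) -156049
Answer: 2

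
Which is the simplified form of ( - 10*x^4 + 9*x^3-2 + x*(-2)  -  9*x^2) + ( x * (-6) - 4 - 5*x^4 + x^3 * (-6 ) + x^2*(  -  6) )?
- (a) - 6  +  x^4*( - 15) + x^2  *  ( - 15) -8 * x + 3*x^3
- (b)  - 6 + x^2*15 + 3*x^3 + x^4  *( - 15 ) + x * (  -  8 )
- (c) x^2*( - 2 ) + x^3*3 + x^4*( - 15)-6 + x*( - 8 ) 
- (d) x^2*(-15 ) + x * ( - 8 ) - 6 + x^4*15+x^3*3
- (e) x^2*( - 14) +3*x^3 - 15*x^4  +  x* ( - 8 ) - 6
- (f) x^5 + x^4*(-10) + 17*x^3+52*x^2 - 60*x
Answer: a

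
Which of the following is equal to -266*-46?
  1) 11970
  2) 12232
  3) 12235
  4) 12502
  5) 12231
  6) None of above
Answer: 6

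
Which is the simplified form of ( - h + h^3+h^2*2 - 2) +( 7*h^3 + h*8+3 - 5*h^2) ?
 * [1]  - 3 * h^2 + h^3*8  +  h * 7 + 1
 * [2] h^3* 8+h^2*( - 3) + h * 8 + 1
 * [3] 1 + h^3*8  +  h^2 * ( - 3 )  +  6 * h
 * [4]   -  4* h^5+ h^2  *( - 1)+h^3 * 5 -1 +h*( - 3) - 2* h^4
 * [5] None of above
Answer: 1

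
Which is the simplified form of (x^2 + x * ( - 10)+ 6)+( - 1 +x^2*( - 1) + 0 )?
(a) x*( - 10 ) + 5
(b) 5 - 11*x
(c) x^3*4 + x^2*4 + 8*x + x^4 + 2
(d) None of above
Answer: a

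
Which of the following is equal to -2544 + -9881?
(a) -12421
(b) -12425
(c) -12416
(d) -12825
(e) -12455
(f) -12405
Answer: b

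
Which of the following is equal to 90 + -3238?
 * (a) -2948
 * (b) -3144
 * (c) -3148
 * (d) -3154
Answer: c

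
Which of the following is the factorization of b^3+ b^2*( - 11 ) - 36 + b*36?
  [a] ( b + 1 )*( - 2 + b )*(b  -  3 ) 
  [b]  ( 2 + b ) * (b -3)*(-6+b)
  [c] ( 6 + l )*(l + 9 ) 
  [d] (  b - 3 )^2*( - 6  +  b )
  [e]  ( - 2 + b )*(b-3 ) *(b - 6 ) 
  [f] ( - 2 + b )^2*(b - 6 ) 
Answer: e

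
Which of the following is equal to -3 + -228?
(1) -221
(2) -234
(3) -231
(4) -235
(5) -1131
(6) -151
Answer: 3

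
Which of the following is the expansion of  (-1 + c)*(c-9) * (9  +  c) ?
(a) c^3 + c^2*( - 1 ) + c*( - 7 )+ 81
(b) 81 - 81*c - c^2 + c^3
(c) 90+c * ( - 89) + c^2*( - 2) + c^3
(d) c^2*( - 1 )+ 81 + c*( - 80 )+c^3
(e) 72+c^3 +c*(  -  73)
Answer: b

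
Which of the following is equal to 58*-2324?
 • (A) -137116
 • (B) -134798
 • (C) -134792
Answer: C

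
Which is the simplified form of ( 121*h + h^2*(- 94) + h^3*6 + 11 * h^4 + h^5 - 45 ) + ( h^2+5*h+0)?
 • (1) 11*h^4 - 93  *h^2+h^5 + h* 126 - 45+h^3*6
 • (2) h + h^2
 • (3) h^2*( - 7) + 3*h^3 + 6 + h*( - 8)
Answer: 1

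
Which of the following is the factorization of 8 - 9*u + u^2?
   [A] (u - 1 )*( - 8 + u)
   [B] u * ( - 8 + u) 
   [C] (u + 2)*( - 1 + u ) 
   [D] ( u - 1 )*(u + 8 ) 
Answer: A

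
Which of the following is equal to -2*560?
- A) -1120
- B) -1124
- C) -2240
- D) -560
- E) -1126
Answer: A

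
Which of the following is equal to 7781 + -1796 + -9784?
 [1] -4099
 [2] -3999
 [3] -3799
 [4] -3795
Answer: 3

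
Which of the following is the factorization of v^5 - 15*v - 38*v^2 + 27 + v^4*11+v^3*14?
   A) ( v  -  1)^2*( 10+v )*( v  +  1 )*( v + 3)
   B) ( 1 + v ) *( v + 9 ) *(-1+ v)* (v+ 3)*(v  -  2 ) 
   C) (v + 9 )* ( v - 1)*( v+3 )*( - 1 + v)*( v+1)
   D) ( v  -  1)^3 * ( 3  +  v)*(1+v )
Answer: C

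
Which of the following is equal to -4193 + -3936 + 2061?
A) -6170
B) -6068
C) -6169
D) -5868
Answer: B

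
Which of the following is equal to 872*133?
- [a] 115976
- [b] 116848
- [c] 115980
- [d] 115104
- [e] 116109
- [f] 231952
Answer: a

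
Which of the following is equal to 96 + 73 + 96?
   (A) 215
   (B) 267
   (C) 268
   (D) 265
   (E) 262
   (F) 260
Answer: D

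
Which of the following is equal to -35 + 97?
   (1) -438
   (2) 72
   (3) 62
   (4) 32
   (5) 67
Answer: 3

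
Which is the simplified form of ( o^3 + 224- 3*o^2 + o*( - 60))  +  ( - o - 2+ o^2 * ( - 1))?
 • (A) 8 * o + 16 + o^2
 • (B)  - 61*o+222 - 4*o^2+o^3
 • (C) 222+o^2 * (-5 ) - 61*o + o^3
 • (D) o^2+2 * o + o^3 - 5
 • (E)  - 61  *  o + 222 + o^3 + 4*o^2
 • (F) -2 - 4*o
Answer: B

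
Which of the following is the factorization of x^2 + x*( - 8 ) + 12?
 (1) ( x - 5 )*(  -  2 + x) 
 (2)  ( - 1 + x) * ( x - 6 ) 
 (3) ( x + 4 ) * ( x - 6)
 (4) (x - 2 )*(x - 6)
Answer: 4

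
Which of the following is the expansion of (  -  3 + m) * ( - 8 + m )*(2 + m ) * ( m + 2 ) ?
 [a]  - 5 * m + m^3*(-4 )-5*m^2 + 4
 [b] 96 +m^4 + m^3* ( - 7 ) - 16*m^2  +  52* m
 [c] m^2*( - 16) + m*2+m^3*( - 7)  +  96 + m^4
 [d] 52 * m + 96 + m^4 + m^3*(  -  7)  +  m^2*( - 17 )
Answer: b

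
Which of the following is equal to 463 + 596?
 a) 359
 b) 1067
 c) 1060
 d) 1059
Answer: d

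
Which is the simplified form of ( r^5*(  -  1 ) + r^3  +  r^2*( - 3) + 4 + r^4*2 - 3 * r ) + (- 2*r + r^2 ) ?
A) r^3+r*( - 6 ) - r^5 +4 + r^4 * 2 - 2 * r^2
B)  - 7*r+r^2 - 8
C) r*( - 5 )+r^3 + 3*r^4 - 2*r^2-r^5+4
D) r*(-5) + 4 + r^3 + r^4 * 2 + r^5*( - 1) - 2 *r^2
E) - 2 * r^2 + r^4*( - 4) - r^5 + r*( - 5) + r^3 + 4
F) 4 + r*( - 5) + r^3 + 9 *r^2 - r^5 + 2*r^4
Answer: D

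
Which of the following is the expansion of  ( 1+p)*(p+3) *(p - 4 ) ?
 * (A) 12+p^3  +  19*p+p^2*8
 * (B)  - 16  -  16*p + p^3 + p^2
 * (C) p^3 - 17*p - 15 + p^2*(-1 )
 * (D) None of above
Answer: D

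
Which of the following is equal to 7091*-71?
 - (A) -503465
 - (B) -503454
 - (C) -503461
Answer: C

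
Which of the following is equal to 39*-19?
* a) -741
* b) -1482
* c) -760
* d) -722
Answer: a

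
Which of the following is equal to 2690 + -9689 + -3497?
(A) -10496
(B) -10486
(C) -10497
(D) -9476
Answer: A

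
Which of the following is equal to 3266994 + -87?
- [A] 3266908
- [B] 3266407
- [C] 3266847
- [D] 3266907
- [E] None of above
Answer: D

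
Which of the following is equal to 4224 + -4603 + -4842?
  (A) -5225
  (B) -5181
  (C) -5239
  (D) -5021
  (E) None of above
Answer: E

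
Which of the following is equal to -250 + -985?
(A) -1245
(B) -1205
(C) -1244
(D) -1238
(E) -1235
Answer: E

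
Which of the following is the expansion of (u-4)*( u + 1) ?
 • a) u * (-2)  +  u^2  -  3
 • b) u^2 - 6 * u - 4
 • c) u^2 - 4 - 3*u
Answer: c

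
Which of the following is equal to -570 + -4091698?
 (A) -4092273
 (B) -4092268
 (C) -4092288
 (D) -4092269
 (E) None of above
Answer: B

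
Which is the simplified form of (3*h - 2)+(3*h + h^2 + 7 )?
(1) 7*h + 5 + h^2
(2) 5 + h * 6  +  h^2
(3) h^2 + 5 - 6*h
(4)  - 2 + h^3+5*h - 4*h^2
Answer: 2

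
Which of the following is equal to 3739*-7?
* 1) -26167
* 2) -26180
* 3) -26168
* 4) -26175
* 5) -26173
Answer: 5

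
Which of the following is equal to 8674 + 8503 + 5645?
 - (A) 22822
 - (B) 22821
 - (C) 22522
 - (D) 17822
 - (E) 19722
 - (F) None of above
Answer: A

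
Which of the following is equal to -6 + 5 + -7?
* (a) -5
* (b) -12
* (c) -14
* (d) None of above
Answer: d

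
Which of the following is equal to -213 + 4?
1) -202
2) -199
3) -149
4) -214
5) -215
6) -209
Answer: 6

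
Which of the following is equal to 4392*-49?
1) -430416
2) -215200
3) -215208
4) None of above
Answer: 3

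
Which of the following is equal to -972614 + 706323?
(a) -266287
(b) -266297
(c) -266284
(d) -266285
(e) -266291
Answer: e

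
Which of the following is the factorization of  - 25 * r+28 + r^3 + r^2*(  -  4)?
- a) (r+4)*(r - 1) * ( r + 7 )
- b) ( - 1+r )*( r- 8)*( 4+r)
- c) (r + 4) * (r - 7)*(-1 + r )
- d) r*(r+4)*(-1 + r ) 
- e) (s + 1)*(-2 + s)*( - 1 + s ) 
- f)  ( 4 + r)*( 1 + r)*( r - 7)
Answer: c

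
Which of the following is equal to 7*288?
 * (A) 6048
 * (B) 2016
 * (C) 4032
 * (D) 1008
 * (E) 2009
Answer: B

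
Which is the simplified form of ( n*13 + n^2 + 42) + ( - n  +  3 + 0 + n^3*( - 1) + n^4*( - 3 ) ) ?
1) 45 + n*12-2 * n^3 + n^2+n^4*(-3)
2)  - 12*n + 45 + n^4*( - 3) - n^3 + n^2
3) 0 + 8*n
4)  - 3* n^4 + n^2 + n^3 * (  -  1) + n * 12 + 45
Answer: 4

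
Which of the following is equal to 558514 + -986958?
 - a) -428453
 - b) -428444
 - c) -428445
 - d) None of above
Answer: b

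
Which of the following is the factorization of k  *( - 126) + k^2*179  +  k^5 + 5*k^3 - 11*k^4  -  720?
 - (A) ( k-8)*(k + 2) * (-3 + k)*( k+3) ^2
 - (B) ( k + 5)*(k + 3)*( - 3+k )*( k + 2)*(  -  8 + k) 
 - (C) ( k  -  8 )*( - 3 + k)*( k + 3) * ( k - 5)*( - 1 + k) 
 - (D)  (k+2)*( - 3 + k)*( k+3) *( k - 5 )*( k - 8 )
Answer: D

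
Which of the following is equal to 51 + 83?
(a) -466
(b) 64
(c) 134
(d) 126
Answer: c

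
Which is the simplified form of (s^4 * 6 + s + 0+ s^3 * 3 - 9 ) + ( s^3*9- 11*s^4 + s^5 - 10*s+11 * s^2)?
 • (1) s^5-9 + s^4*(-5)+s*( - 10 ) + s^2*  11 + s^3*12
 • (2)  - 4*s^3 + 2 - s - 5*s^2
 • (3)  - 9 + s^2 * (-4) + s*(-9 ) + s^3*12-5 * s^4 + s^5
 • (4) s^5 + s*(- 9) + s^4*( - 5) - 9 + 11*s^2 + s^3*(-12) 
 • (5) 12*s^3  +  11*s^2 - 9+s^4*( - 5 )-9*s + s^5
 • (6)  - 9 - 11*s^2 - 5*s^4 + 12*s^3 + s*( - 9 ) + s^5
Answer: 5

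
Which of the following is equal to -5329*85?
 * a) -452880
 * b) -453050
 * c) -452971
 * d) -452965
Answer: d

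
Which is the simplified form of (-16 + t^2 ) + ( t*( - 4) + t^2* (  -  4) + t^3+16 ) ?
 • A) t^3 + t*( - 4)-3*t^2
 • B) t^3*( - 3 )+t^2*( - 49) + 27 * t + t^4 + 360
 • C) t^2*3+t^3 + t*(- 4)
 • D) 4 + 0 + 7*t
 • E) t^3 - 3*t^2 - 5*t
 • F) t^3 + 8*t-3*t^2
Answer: A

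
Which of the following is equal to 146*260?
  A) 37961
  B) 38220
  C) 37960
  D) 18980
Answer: C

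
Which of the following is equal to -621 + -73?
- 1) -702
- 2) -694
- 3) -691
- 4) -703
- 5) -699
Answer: 2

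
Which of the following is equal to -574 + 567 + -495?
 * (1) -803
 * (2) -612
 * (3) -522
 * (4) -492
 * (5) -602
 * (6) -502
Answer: 6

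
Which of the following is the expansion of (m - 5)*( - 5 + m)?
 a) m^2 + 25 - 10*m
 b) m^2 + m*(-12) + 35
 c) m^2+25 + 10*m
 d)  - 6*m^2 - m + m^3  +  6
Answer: a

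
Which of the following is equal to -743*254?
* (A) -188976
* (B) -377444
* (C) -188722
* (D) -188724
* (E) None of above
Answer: C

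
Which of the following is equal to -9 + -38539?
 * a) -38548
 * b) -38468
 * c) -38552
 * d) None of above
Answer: a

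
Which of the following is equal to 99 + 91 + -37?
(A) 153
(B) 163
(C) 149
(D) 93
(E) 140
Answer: A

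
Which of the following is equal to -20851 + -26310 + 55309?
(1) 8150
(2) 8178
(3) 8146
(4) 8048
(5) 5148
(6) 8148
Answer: 6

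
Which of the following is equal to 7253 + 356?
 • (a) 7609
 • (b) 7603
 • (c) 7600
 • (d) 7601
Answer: a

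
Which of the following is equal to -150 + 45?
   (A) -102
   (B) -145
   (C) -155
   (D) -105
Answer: D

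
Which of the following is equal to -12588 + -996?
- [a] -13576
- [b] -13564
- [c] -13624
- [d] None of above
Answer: d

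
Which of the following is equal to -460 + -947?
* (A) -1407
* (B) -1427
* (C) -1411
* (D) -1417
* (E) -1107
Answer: A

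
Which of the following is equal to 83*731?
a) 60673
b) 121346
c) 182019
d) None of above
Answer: a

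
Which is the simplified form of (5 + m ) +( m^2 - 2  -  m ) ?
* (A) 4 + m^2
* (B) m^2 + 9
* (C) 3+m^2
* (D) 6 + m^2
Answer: C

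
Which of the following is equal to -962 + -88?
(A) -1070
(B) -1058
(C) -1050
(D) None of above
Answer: C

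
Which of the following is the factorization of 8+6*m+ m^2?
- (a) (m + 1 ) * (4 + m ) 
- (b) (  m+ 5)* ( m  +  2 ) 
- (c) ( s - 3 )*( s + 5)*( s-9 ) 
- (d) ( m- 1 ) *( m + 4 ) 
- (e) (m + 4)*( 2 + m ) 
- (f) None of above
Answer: e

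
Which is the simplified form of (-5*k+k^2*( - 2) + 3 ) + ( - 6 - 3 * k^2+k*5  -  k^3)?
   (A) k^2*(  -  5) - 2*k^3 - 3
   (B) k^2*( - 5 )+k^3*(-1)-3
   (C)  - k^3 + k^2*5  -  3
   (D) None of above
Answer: B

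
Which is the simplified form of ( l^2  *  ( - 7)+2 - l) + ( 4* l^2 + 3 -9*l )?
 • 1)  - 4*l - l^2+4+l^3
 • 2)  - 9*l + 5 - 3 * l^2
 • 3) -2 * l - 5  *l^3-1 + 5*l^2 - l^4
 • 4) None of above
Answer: 4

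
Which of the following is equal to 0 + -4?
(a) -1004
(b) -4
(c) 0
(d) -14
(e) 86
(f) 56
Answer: b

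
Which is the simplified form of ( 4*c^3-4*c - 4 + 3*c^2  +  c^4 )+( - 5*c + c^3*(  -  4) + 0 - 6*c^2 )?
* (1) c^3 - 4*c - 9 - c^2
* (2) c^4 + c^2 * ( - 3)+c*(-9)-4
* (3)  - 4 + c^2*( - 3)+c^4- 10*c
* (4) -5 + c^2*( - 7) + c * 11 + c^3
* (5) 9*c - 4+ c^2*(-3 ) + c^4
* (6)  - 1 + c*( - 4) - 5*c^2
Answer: 2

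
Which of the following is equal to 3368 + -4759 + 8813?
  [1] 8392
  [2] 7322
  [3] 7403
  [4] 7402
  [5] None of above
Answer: 5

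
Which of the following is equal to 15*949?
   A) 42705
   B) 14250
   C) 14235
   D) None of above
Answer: C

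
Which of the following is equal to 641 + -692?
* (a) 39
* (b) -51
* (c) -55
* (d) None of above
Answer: b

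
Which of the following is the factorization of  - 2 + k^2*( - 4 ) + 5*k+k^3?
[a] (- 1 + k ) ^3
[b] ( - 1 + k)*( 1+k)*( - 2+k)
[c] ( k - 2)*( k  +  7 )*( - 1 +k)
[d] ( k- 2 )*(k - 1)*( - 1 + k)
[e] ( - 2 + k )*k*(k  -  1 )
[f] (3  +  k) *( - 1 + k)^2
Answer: d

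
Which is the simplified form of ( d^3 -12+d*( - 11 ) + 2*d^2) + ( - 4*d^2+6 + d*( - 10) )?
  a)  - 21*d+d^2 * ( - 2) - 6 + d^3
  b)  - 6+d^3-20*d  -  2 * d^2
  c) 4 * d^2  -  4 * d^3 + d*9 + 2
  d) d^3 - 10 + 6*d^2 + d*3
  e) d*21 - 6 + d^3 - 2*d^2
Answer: a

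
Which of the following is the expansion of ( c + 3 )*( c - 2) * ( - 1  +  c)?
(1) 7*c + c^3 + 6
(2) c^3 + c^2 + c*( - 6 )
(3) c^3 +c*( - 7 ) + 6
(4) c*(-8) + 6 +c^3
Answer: 3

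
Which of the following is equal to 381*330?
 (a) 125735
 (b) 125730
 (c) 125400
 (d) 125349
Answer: b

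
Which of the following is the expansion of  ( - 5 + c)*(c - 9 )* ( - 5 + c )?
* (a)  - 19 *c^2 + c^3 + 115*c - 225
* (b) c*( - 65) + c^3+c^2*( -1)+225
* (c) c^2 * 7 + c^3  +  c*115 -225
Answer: a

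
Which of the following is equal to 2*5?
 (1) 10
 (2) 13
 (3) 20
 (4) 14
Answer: 1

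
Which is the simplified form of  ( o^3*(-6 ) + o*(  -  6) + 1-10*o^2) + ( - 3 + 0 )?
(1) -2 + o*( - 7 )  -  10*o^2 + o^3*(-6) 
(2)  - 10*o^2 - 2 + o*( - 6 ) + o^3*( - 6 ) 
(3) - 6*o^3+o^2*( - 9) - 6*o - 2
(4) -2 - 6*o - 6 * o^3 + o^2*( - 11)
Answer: 2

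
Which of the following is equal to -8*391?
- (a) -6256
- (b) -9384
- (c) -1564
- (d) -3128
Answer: d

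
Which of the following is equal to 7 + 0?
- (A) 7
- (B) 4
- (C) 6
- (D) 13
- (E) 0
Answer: A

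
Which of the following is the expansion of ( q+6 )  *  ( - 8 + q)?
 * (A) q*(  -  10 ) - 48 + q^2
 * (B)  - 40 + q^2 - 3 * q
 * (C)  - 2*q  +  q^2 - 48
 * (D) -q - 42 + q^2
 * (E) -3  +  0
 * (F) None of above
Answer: C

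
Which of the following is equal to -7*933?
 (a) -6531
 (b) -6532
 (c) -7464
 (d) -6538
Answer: a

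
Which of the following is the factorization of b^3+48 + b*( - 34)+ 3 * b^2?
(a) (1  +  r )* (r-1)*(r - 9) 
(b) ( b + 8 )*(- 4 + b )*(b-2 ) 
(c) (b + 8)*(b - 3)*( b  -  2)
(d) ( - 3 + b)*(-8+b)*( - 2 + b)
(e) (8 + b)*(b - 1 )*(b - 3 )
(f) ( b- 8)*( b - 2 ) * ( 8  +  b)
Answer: c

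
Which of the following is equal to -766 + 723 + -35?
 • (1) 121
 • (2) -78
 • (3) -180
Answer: 2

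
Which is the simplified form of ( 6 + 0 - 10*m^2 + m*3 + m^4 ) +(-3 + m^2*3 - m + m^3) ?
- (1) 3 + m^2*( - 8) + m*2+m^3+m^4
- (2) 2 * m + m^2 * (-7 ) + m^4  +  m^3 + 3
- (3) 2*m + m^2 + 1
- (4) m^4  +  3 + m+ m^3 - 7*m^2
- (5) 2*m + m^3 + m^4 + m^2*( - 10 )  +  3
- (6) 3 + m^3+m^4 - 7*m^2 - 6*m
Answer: 2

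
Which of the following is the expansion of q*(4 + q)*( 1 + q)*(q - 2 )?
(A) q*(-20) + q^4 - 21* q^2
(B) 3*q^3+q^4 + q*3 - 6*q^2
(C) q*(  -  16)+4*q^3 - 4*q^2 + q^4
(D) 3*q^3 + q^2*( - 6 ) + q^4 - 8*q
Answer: D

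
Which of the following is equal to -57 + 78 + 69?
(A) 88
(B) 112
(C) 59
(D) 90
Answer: D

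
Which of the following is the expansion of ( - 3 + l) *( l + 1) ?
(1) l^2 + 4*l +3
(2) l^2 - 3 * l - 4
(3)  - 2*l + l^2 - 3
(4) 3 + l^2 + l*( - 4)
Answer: 3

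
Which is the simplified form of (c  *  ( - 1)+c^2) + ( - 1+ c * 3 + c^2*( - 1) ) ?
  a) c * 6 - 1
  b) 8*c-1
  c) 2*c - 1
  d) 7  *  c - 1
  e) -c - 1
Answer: c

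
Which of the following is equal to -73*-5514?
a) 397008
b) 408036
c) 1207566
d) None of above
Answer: d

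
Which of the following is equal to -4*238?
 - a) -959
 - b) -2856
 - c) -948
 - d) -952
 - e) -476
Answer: d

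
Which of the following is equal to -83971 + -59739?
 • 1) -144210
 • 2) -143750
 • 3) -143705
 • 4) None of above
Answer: 4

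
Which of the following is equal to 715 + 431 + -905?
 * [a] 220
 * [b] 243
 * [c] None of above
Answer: c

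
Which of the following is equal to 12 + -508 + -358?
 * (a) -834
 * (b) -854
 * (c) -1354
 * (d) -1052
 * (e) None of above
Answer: b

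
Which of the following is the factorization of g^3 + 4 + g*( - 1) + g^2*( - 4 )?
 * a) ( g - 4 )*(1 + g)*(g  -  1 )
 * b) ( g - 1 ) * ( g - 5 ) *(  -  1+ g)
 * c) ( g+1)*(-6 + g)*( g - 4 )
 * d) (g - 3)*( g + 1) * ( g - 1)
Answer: a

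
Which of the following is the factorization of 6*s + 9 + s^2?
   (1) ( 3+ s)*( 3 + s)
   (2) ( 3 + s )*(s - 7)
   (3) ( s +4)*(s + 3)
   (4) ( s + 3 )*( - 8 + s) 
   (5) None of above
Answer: 1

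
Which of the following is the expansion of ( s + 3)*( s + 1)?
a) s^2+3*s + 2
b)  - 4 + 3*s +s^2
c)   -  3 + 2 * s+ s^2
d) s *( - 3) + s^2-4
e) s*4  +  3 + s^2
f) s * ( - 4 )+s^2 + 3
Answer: e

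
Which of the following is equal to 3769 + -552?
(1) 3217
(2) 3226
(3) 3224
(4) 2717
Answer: 1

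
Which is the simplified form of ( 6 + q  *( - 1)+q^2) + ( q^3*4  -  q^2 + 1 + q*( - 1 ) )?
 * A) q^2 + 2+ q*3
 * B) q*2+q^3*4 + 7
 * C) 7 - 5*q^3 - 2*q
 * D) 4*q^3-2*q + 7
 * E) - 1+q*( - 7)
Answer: D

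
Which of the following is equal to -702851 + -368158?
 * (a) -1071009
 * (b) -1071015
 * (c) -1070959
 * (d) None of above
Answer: a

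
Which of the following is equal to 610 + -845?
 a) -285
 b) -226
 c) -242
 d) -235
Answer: d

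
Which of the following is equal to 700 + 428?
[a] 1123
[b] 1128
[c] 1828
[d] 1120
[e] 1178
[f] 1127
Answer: b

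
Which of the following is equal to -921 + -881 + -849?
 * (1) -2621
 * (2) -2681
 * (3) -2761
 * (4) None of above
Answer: 4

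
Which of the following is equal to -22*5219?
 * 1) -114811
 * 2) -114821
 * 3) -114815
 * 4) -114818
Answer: 4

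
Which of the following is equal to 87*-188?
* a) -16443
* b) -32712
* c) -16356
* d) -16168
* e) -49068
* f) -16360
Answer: c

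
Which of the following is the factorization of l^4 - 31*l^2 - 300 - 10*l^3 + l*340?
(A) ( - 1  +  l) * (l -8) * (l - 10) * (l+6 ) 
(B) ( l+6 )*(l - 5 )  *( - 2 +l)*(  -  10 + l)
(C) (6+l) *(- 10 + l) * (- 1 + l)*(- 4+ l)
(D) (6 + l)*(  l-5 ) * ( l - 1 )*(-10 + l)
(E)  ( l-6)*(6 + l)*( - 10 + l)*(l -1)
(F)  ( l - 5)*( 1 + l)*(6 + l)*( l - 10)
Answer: D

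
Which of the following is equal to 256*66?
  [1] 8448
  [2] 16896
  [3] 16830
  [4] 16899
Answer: 2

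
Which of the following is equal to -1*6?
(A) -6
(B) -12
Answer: A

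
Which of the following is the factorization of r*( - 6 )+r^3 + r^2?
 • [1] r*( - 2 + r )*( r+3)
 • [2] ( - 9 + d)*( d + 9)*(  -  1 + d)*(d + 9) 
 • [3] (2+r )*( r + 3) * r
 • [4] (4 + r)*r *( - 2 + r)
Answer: 1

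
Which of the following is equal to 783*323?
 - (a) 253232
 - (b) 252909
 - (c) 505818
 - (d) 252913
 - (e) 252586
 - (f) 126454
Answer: b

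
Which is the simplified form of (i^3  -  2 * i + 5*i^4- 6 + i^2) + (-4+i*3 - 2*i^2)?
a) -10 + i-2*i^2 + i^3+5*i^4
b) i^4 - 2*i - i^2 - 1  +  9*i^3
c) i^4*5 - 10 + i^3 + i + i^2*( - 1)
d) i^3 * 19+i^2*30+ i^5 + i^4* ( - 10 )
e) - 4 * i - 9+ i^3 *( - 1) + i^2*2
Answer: c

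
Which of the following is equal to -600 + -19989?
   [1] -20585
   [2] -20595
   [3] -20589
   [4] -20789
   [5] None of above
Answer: 3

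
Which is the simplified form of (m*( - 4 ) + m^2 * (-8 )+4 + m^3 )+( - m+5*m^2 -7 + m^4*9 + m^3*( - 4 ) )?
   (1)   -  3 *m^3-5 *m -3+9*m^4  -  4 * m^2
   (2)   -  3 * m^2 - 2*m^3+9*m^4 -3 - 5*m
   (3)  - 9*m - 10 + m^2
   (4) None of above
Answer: 4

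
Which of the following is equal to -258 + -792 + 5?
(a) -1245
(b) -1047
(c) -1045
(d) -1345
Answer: c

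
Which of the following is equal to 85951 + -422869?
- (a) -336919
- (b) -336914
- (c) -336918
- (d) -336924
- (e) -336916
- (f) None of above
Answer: c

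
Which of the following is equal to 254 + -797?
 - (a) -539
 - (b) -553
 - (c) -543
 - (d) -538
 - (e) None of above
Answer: c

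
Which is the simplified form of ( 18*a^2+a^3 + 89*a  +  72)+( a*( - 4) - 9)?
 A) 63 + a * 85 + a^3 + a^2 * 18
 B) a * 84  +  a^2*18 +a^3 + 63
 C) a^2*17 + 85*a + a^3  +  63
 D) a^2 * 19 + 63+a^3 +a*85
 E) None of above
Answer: A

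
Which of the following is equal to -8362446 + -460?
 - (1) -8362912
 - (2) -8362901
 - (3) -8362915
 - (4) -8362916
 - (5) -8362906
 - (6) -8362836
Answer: 5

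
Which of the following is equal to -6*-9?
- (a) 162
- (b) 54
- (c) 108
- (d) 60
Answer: b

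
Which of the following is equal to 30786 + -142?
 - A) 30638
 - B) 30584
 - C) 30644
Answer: C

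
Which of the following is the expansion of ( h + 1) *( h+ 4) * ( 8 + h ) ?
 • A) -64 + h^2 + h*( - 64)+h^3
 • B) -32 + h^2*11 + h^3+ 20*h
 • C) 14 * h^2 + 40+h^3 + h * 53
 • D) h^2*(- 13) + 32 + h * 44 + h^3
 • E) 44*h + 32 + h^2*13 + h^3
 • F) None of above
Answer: E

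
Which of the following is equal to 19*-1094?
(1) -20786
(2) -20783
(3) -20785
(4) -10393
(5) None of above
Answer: 1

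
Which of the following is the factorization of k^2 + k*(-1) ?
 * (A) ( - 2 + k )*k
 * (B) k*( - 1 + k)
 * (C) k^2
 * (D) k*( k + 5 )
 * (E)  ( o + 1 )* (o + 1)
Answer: B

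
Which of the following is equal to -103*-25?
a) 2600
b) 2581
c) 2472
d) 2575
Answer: d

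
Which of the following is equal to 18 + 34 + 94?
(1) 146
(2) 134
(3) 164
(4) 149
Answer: 1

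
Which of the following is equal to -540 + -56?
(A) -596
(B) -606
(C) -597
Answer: A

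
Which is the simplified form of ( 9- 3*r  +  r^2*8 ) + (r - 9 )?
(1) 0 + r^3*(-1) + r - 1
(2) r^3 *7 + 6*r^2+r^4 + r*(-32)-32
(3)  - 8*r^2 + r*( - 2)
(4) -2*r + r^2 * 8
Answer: 4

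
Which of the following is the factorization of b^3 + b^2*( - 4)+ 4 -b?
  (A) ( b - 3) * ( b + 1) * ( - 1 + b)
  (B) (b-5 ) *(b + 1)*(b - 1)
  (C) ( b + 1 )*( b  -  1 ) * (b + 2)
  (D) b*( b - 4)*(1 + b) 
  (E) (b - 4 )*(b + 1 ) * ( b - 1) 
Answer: E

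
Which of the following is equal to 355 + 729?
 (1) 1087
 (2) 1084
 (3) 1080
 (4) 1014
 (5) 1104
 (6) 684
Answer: 2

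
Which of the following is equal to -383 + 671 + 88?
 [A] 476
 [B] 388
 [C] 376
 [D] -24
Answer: C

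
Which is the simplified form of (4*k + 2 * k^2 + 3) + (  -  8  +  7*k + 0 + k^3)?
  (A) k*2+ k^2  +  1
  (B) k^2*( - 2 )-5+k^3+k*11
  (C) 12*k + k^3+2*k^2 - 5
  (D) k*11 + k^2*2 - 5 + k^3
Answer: D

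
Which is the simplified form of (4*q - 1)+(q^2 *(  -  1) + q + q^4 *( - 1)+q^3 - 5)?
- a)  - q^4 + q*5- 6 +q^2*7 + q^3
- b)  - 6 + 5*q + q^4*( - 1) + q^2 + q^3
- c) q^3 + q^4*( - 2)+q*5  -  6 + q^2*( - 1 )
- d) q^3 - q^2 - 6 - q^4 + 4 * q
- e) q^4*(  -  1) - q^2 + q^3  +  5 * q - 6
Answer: e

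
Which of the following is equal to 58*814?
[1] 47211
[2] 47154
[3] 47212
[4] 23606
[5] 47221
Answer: 3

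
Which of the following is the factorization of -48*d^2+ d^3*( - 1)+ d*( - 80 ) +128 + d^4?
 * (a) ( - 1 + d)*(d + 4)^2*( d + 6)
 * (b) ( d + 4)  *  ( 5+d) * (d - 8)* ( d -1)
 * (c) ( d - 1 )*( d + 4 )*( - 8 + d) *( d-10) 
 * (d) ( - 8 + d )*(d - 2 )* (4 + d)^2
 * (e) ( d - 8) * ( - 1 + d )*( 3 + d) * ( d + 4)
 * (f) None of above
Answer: f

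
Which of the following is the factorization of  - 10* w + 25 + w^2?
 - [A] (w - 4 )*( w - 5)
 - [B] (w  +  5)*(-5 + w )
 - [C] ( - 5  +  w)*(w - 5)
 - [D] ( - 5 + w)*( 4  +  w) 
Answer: C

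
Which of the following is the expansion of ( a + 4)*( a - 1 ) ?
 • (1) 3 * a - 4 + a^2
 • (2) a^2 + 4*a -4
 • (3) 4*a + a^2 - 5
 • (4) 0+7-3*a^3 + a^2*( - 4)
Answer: 1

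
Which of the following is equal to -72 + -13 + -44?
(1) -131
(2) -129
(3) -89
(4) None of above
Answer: 2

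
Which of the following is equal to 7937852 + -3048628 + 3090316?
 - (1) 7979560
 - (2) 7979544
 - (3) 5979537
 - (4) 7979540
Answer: 4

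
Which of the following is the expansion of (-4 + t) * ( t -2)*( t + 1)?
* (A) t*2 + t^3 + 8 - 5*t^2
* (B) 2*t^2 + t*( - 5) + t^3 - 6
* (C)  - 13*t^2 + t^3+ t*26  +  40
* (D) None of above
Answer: A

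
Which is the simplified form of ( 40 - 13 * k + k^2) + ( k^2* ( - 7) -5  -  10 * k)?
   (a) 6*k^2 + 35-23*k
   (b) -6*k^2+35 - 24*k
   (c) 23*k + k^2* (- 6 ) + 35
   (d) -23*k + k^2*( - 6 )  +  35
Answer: d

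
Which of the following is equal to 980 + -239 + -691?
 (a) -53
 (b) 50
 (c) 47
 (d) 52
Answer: b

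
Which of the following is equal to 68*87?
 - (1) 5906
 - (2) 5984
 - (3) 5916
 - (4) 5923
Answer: 3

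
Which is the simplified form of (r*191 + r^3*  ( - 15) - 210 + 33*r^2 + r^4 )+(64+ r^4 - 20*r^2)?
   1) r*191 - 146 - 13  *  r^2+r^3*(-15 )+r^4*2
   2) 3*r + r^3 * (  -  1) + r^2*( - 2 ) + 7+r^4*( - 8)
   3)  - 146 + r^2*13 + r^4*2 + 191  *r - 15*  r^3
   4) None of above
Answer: 3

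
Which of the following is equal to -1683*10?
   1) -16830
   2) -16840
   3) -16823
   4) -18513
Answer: 1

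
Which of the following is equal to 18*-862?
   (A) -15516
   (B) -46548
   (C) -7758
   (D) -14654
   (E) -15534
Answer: A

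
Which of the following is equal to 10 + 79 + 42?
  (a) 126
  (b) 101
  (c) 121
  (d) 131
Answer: d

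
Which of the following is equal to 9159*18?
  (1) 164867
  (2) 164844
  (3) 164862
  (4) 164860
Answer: 3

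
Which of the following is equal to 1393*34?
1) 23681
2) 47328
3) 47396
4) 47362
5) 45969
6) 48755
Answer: 4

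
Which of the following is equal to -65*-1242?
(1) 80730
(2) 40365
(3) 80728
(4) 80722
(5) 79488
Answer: 1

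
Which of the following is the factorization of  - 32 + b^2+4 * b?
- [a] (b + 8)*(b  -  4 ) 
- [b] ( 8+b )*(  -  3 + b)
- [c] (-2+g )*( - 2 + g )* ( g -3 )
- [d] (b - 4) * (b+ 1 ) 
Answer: a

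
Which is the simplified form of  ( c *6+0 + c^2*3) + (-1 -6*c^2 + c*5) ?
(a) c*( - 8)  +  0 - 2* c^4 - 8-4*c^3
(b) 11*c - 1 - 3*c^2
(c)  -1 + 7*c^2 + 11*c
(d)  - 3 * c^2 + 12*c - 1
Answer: b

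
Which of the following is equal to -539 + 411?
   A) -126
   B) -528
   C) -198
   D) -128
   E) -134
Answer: D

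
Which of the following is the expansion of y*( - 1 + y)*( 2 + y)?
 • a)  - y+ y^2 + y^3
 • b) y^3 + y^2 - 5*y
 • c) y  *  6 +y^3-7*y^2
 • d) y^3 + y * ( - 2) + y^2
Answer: d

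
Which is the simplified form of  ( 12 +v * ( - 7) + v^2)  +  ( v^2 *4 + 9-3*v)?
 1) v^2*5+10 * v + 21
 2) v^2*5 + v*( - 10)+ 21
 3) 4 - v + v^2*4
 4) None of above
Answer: 2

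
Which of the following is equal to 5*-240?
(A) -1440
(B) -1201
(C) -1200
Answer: C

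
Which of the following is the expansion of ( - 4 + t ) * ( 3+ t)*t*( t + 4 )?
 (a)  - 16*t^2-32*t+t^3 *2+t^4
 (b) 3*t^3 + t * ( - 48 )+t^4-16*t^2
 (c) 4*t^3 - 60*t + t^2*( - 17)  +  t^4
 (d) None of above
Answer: b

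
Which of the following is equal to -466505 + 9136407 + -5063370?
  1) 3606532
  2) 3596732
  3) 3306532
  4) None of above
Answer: 1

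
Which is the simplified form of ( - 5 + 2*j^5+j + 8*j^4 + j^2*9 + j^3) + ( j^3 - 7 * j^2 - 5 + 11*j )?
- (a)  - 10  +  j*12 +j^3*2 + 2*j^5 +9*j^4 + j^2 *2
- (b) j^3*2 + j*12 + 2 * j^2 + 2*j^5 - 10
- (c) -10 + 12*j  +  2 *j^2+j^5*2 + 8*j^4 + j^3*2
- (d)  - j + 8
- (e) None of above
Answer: c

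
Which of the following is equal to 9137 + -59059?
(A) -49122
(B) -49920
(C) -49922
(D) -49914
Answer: C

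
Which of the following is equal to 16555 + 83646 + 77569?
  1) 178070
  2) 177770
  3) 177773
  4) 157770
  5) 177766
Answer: 2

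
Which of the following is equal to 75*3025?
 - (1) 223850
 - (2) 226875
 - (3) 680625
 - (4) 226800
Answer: 2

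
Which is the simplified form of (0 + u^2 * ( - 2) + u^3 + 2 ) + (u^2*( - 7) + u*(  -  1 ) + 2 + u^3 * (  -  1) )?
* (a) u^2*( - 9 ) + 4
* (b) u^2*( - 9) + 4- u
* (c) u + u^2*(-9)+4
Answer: b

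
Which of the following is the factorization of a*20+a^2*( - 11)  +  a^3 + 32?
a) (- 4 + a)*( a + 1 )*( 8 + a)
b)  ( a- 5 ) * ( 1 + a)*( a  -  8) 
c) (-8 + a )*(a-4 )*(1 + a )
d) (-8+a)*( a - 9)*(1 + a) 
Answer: c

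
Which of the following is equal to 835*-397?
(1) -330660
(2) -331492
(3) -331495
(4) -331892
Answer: 3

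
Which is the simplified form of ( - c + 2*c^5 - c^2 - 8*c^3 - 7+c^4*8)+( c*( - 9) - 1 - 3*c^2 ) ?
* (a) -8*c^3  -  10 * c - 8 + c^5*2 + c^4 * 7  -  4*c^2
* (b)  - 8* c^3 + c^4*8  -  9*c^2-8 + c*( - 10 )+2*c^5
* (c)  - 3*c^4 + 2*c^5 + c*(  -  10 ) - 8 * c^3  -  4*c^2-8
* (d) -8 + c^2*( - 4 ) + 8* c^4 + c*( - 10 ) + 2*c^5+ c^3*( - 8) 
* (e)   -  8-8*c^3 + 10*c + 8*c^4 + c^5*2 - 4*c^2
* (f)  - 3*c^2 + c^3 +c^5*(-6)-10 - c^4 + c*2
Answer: d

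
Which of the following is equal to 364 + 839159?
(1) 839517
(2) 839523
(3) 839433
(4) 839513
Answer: 2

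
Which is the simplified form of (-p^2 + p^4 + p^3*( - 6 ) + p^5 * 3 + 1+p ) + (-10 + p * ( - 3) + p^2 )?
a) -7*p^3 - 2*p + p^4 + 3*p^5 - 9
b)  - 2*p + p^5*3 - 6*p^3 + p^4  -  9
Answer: b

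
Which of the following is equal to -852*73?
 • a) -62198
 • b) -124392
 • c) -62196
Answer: c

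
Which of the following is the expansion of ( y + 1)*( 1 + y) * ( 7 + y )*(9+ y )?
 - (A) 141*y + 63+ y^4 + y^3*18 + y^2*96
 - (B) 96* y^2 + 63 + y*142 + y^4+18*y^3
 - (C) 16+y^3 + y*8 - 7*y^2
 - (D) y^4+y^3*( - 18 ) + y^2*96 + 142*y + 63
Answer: B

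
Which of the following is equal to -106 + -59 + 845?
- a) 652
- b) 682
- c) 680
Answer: c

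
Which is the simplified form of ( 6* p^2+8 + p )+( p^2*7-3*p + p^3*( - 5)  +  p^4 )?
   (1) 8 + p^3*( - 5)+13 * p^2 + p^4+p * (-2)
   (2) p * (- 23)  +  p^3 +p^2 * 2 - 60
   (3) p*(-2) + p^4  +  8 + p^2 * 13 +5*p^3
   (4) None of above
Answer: 1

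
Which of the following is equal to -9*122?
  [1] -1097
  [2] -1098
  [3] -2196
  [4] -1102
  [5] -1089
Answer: 2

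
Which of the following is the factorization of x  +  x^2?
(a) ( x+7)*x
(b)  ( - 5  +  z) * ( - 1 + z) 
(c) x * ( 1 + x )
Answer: c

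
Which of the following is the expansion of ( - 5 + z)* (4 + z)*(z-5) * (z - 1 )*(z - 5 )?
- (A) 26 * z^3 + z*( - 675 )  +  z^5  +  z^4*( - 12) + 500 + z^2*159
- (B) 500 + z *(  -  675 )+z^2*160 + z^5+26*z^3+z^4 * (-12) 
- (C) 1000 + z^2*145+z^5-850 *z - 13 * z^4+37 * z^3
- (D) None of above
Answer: B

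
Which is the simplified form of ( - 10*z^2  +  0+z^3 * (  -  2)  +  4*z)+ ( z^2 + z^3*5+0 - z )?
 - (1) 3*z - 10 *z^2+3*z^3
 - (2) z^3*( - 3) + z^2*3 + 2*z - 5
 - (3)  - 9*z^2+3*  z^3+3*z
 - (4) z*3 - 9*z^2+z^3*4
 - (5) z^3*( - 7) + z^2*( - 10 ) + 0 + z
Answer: 3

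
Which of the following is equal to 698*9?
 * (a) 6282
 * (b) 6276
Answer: a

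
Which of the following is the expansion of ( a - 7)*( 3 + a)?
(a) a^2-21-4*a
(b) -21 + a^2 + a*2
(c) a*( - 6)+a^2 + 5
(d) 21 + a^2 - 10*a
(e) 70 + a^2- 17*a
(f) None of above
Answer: a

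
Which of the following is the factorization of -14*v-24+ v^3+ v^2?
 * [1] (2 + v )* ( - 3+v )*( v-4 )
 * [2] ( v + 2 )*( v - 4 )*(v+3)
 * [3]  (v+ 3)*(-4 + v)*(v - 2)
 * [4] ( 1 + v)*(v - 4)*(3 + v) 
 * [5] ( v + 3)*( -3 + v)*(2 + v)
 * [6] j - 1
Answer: 2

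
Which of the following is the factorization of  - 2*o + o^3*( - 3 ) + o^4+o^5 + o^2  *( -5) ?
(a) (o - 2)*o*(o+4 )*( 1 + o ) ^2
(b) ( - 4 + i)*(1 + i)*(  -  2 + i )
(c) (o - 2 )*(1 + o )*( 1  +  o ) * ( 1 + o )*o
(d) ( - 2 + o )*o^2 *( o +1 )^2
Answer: c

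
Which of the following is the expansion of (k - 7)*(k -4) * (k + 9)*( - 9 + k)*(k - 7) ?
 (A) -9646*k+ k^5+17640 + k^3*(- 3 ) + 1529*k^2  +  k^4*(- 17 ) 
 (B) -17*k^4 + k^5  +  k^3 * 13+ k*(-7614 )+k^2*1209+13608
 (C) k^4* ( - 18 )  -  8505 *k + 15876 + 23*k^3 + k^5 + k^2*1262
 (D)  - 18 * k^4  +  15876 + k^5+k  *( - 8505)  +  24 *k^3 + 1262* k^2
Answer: D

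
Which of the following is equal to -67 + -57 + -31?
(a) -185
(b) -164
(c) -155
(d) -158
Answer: c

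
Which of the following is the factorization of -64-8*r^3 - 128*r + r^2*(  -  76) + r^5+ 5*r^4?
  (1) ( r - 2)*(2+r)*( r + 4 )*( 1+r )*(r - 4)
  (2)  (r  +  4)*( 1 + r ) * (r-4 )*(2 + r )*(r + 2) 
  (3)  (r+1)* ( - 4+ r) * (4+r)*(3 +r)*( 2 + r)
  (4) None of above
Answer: 2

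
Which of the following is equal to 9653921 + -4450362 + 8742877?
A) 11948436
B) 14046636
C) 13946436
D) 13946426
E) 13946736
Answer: C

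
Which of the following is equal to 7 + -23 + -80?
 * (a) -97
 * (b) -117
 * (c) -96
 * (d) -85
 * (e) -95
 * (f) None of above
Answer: c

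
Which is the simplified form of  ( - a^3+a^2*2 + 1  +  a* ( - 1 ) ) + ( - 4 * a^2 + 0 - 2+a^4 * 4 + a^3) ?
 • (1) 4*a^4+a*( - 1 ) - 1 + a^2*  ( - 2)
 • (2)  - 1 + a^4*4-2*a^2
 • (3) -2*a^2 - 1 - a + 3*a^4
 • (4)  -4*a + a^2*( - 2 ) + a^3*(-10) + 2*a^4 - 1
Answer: 1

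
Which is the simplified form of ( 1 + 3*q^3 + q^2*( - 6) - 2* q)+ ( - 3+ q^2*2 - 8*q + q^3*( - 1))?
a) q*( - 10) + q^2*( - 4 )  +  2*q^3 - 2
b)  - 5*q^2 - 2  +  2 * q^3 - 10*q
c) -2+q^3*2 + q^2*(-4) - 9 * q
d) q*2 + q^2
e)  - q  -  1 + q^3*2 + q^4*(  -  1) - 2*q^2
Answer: a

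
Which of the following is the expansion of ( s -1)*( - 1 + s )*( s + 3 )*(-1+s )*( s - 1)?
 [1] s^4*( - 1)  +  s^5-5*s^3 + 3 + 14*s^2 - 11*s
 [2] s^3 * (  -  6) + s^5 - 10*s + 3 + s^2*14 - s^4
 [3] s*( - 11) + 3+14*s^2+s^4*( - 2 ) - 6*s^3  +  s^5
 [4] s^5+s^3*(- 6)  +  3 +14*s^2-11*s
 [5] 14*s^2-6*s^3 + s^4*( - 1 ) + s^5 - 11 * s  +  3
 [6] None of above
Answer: 5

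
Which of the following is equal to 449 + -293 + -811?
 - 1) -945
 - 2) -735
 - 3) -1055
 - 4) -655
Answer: 4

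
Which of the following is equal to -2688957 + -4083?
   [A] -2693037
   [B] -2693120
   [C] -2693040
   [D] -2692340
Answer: C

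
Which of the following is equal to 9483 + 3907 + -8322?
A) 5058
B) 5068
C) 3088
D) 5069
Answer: B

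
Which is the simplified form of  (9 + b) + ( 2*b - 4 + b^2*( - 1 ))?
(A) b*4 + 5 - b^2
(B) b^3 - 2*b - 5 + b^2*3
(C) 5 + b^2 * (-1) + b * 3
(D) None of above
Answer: C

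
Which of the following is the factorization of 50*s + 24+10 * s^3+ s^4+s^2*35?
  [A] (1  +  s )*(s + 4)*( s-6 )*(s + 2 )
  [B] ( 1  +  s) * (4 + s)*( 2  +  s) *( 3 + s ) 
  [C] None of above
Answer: B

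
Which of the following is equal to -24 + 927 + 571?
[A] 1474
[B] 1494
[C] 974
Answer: A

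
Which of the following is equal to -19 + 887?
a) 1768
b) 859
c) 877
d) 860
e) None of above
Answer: e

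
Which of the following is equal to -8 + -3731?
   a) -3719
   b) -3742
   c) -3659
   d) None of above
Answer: d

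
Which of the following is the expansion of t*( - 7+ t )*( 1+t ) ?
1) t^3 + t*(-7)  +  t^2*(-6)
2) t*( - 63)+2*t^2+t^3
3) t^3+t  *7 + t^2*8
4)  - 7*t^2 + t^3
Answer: 1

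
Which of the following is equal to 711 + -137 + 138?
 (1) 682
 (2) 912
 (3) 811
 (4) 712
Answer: 4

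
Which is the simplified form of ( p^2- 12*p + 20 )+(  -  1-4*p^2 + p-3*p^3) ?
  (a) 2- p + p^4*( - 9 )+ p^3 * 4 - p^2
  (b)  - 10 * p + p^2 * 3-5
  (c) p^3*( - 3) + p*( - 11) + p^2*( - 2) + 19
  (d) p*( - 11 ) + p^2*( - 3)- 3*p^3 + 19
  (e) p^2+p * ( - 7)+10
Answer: d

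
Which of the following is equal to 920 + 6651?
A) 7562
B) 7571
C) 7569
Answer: B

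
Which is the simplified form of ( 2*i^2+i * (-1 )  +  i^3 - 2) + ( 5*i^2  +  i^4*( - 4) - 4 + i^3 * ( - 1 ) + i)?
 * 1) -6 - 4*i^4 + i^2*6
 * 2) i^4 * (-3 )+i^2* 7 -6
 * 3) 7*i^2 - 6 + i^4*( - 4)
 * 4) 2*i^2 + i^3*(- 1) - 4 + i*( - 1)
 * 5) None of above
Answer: 3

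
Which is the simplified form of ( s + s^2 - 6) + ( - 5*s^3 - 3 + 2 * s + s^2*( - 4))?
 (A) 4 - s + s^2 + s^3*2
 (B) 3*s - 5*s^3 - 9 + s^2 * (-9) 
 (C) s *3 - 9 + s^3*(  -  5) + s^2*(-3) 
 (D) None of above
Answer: C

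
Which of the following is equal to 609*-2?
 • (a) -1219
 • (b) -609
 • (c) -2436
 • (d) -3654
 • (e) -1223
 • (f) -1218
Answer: f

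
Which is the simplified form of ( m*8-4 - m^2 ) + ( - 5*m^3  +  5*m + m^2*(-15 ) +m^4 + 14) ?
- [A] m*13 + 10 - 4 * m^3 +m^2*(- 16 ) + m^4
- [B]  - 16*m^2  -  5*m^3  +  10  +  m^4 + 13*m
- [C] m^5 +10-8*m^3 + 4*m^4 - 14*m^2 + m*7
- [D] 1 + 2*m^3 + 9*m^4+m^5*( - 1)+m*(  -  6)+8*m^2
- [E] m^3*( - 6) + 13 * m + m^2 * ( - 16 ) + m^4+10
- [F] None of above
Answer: B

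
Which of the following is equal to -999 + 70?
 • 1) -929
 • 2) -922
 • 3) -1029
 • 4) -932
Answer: 1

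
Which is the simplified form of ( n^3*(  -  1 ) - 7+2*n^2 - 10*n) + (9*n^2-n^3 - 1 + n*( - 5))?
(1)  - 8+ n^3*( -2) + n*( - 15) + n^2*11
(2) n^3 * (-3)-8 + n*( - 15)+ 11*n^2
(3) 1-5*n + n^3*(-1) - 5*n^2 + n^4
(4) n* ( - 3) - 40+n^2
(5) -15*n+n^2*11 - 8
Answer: 1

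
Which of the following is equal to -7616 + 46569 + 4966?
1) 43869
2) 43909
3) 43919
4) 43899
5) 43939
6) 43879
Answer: 3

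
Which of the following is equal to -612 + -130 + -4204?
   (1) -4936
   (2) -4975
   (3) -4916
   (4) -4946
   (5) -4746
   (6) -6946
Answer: 4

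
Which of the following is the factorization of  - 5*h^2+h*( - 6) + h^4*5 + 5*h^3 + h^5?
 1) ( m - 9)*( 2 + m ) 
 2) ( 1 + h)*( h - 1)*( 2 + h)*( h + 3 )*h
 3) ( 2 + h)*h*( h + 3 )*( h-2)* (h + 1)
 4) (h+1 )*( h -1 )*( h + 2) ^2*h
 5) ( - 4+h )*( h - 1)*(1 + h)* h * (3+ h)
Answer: 2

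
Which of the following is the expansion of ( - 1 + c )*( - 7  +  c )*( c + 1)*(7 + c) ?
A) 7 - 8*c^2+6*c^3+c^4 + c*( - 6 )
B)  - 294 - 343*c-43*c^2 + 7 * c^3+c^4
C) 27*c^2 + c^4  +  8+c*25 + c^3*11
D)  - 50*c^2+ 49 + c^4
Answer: D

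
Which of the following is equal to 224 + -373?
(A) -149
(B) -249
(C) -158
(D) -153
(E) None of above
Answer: A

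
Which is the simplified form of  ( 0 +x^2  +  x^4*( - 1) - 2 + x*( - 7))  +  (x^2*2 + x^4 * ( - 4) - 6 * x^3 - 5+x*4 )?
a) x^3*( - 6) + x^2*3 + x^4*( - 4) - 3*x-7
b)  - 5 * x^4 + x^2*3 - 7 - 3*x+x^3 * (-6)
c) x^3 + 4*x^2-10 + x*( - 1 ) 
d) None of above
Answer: b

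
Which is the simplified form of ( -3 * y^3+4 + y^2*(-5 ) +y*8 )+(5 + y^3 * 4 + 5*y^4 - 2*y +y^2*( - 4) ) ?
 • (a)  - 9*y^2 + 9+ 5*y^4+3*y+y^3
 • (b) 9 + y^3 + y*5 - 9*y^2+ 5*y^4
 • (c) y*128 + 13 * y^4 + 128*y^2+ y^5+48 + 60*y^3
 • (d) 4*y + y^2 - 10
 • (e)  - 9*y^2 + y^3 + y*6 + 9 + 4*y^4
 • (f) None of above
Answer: f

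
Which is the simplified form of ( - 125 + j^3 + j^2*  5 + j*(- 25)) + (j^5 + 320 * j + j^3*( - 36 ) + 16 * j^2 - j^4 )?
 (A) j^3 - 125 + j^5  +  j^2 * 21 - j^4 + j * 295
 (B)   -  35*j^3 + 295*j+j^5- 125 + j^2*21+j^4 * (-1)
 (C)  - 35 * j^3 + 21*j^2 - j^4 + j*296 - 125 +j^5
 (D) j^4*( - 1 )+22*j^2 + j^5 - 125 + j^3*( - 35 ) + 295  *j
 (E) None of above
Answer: B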